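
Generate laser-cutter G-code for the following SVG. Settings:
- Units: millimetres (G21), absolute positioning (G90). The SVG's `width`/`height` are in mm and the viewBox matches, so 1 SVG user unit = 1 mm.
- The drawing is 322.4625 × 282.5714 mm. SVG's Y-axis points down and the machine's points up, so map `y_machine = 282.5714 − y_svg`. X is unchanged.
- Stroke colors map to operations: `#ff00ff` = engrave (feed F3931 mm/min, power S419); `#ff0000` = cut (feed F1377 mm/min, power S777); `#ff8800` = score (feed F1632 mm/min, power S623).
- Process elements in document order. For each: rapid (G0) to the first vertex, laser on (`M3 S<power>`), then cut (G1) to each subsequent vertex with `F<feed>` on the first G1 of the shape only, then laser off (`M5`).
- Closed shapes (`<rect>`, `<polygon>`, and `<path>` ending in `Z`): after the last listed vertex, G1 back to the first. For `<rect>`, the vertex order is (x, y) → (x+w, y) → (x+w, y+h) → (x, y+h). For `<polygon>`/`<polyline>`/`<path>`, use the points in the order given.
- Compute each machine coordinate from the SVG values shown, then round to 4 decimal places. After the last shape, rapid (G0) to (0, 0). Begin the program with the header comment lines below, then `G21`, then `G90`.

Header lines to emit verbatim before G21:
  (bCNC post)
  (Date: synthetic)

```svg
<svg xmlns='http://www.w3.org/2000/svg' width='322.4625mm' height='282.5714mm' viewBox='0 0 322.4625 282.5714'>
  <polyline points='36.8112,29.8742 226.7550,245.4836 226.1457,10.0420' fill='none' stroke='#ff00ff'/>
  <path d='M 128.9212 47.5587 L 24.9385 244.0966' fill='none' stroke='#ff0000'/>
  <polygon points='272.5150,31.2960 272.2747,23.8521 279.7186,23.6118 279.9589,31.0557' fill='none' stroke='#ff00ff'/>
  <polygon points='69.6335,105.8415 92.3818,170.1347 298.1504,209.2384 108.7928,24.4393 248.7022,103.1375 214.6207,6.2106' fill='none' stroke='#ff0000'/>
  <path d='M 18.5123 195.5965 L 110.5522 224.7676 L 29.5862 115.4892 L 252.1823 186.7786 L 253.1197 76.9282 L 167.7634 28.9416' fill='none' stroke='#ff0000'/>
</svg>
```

Since the viewBox matches the mm dimensions, user units are millimetres directly. The only transform is the Y-flip y_m = 282.5714 − y_svg.

Shape 1 is a open polyline drawn with `<polyline>`. Its stroke #ff00ff means engrave at S419, F3931. After flipping Y the toolpath is (36.8112,252.6972) → (226.7550,37.0878) → (226.1457,272.5294).

Shape 2 is a line segment drawn with `<path>`. Its stroke #ff0000 means cut at S777, F1377. After flipping Y the toolpath is (128.9212,235.0127) → (24.9385,38.4748).

Shape 3 is a regular polygon drawn with `<polygon>`. Its stroke #ff00ff means engrave at S419, F3931. After flipping Y the toolpath is (272.5150,251.2754) → (272.2747,258.7193) → (279.7186,258.9596) → (279.9589,251.5157) → (272.5150,251.2754), returning to the start.

Shape 4 is a closed polygon drawn with `<polygon>`. Its stroke #ff0000 means cut at S777, F1377. After flipping Y the toolpath is (69.6335,176.7299) → (92.3818,112.4367) → (298.1504,73.3330) → (108.7928,258.1321) → (248.7022,179.4339) → (214.6207,276.3608) → (69.6335,176.7299), returning to the start.

Shape 5 is a open polyline drawn with `<path>`. Its stroke #ff0000 means cut at S777, F1377. After flipping Y the toolpath is (18.5123,86.9749) → (110.5522,57.8038) → (29.5862,167.0822) → (252.1823,95.7928) → (253.1197,205.6432) → (167.7634,253.6298).

(bCNC post)
(Date: synthetic)
G21
G90
G0 X36.8112 Y252.6972
M3 S419
G1 X226.7550 Y37.0878 F3931
G1 X226.1457 Y272.5294
M5
G0 X128.9212 Y235.0127
M3 S777
G1 X24.9385 Y38.4748 F1377
M5
G0 X272.5150 Y251.2754
M3 S419
G1 X272.2747 Y258.7193 F3931
G1 X279.7186 Y258.9596
G1 X279.9589 Y251.5157
G1 X272.5150 Y251.2754
M5
G0 X69.6335 Y176.7299
M3 S777
G1 X92.3818 Y112.4367 F1377
G1 X298.1504 Y73.3330
G1 X108.7928 Y258.1321
G1 X248.7022 Y179.4339
G1 X214.6207 Y276.3608
G1 X69.6335 Y176.7299
M5
G0 X18.5123 Y86.9749
M3 S777
G1 X110.5522 Y57.8038 F1377
G1 X29.5862 Y167.0822
G1 X252.1823 Y95.7928
G1 X253.1197 Y205.6432
G1 X167.7634 Y253.6298
M5
G0 X0.0000 Y0.0000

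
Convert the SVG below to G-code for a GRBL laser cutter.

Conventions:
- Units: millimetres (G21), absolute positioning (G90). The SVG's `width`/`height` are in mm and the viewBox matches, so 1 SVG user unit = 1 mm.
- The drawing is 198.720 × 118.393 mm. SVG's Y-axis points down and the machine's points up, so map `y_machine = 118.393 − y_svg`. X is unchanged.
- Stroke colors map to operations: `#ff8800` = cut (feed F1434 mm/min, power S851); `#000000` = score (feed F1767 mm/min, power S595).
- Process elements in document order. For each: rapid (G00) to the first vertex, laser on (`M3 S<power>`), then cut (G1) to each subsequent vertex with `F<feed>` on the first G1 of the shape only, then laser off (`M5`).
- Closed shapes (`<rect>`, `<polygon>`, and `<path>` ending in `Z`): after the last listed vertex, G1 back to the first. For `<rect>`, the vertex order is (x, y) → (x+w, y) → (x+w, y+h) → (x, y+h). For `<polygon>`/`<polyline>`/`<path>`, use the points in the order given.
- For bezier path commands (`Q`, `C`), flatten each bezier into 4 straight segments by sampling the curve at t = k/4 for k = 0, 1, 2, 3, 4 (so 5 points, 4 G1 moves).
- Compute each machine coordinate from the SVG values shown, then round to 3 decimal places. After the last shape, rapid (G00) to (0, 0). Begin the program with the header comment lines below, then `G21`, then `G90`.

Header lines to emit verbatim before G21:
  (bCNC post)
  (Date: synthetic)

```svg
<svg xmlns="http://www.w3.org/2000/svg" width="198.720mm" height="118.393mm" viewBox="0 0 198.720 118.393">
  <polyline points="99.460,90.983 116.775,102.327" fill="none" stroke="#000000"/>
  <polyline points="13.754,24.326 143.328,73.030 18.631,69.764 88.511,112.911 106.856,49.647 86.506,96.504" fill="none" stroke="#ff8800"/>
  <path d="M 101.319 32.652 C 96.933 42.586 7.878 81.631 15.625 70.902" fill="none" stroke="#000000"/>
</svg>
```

(bCNC post)
(Date: synthetic)
G21
G90
G00 X99.460 Y27.410
M3 S595
G1 X116.775 Y16.066 F1767
M5
G00 X13.754 Y94.067
M3 S851
G1 X143.328 Y45.363 F1434
G1 X18.631 Y48.629
G1 X88.511 Y5.482
G1 X106.856 Y68.746
G1 X86.506 Y21.889
M5
G00 X101.319 Y85.741
M3 S595
G1 X84.990 Y74.065 F1767
G1 X53.922 Y58.867
G1 X25.130 Y47.544
G1 X15.625 Y47.491
M5
G00 X0.000 Y0.000

Since the viewBox matches the mm dimensions, user units are millimetres directly. The only transform is the Y-flip y_m = 118.393 − y_svg.

Shape 1 is a line segment drawn with `<polyline>`. Its stroke #000000 means score at S595, F1767. After flipping Y the toolpath is (99.460,27.410) → (116.775,16.066).

Shape 2 is a open polyline drawn with `<polyline>`. Its stroke #ff8800 means cut at S851, F1434. After flipping Y the toolpath is (13.754,94.067) → (143.328,45.363) → (18.631,48.629) → (88.511,5.482) → (106.856,68.746) → (86.506,21.889).

Shape 3 is a cubic bezier drawn with `<path>`. Its stroke #000000 means score at S595, F1767. After flipping Y the toolpath is (101.319,85.741) → (84.990,74.065) → (53.922,58.867) → (25.130,47.544) → (15.625,47.491).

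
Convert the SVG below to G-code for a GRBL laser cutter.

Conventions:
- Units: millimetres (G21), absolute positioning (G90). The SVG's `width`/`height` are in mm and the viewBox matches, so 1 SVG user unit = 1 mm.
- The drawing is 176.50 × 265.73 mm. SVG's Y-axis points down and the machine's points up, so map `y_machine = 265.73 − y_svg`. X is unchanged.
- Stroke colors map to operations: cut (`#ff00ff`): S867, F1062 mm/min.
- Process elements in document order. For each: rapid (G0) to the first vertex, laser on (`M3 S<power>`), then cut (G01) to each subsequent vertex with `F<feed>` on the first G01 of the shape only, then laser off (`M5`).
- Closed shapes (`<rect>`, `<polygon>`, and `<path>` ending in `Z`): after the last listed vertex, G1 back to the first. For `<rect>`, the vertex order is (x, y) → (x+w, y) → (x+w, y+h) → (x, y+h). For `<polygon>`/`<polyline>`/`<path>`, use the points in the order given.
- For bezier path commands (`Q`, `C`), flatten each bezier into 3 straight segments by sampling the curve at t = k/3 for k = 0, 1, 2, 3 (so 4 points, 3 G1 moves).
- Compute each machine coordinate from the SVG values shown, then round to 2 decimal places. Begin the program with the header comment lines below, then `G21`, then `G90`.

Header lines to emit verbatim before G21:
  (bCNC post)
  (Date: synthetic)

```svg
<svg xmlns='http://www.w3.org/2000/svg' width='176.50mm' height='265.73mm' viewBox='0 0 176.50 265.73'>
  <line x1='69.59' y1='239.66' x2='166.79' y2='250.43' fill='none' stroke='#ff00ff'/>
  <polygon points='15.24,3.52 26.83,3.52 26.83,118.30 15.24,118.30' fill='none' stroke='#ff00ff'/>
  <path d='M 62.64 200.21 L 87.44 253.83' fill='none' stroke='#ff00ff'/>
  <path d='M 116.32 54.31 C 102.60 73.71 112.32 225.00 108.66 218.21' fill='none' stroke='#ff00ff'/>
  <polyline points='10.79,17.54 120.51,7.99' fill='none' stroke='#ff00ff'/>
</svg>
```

(bCNC post)
(Date: synthetic)
G21
G90
G0 X69.59 Y26.07
M3 S867
G01 X166.79 Y15.30 F1062
M5
G0 X15.24 Y262.21
M3 S867
G01 X26.83 Y262.21 F1062
G01 X26.83 Y147.43
G01 X15.24 Y147.43
G01 X15.24 Y262.21
M5
G0 X62.64 Y65.52
M3 S867
G01 X87.44 Y11.90 F1062
M5
G0 X116.32 Y211.42
M3 S867
G01 X109.05 Y158.80 F1062
G01 X109.22 Y82.68
G01 X108.66 Y47.52
M5
G0 X10.79 Y248.19
M3 S867
G01 X120.51 Y257.74 F1062
M5

1 u = 1 mm; y_m = 265.73 − y.

[1] `<line>` line segment, #ff00ff→cut S867 F1062: (69.59,26.07) → (166.79,15.30)

[2] `<polygon>` rectangle, #ff00ff→cut S867 F1062: (15.24,262.21) → (26.83,262.21) → (26.83,147.43) → (15.24,147.43) → (15.24,262.21) (closed)

[3] `<path>` line segment, #ff00ff→cut S867 F1062: (62.64,65.52) → (87.44,11.90)

[4] `<path>` cubic bezier, #ff00ff→cut S867 F1062: (116.32,211.42) → (109.05,158.80) → (109.22,82.68) → (108.66,47.52)

[5] `<polyline>` line segment, #ff00ff→cut S867 F1062: (10.79,248.19) → (120.51,257.74)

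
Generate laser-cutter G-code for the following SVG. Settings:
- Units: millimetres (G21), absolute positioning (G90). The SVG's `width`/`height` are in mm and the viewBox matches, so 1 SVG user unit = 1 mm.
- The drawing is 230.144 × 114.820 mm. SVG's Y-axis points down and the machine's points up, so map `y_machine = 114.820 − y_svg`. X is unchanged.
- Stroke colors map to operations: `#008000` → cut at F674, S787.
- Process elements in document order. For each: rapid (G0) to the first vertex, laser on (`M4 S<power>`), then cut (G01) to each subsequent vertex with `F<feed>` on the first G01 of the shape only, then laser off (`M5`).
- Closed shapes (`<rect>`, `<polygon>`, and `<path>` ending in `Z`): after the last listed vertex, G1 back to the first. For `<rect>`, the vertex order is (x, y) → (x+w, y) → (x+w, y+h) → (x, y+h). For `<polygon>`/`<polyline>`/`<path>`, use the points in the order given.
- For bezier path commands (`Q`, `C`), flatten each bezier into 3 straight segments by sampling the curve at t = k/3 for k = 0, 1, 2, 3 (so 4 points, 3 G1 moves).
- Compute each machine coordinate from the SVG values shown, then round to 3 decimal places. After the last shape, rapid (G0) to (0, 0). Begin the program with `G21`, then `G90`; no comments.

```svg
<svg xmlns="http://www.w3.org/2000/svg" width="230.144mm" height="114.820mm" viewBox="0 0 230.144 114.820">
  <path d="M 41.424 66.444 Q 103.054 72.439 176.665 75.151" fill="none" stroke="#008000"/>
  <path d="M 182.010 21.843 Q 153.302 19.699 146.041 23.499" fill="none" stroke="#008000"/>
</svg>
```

G21
G90
G0 X41.424 Y48.376
M4 S787
G01 X83.842 Y44.744 F674
G01 X128.922 Y41.842
G01 X176.665 Y39.669
M5
G0 X182.010 Y92.977
M4 S787
G01 X165.254 Y93.746 F674
G01 X153.265 Y93.194
G01 X146.041 Y91.321
M5
G0 X0.000 Y0.000

1 u = 1 mm; y_m = 114.820 − y.

[1] `<path>` quadratic bezier, #008000→cut S787 F674: (41.424,48.376) → (83.842,44.744) → (128.922,41.842) → (176.665,39.669)

[2] `<path>` quadratic bezier, #008000→cut S787 F674: (182.010,92.977) → (165.254,93.746) → (153.265,93.194) → (146.041,91.321)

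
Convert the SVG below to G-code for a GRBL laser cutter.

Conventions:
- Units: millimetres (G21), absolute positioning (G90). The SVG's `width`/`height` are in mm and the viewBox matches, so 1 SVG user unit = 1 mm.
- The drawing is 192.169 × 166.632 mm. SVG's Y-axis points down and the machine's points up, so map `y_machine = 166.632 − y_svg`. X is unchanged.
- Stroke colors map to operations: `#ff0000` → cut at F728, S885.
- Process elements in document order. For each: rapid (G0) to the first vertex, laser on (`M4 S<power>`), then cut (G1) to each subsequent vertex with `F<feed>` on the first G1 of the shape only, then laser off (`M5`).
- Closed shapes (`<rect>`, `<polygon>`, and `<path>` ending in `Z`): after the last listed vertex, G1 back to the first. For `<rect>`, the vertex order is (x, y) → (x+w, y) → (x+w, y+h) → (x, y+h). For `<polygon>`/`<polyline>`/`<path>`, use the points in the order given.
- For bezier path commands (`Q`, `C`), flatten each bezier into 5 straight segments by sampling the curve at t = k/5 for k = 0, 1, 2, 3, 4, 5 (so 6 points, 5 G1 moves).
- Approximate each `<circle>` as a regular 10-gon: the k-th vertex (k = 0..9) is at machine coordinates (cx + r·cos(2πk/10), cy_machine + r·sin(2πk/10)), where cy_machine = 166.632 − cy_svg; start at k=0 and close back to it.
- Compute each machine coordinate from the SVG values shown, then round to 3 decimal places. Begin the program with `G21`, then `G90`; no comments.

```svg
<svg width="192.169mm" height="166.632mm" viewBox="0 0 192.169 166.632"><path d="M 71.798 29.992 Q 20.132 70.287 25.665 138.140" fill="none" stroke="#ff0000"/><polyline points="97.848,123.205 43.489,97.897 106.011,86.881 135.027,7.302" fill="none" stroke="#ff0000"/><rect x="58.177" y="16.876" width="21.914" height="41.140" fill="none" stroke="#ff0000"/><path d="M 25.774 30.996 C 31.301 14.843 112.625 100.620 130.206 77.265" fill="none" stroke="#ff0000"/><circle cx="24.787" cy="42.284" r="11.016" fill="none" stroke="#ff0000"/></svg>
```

G21
G90
G0 X71.798 Y136.640
M4 S885
G1 X53.420 Y119.420 F728
G1 X39.617 Y99.995
G1 X30.390 Y78.365
G1 X25.740 Y54.531
G1 X25.665 Y28.492
M5
G0 X97.848 Y43.427
M4 S885
G1 X43.489 Y68.735 F728
G1 X106.011 Y79.751
G1 X135.027 Y159.330
M5
G0 X58.177 Y149.756
M4 S885
G1 X80.091 Y149.756 F728
G1 X80.091 Y108.616
G1 X58.177 Y108.616
G1 X58.177 Y149.756
M5
G0 X25.774 Y135.636
M4 S885
G1 X37.070 Y134.785 F728
G1 X59.858 Y119.601
G1 X87.443 Y100.216
G1 X113.125 Y86.761
G1 X130.206 Y89.367
M5
G0 X35.803 Y124.348
M4 S885
G1 X33.699 Y130.823 F728
G1 X28.191 Y134.825
G1 X21.383 Y134.825
G1 X15.875 Y130.823
G1 X13.771 Y124.348
G1 X15.875 Y117.873
G1 X21.383 Y113.871
G1 X28.191 Y113.871
G1 X33.699 Y117.873
G1 X35.803 Y124.348
M5

Since the viewBox matches the mm dimensions, user units are millimetres directly. The only transform is the Y-flip y_m = 166.632 − y_svg.

Shape 1 is a quadratic bezier drawn with `<path>`. Its stroke #ff0000 means cut at S885, F728. After flipping Y the toolpath is (71.798,136.640) → (53.420,119.420) → (39.617,99.995) → (30.390,78.365) → (25.740,54.531) → (25.665,28.492).

Shape 2 is a open polyline drawn with `<polyline>`. Its stroke #ff0000 means cut at S885, F728. After flipping Y the toolpath is (97.848,43.427) → (43.489,68.735) → (106.011,79.751) → (135.027,159.330).

Shape 3 is a rectangle drawn with `<rect>`. Its stroke #ff0000 means cut at S885, F728. After flipping Y the toolpath is (58.177,149.756) → (80.091,149.756) → (80.091,108.616) → (58.177,108.616) → (58.177,149.756), returning to the start.

Shape 4 is a cubic bezier drawn with `<path>`. Its stroke #ff0000 means cut at S885, F728. After flipping Y the toolpath is (25.774,135.636) → (37.070,134.785) → (59.858,119.601) → (87.443,100.216) → (113.125,86.761) → (130.206,89.367).

Shape 5 is a circle drawn with `<circle>`. Its stroke #ff0000 means cut at S885, F728. After flipping Y the toolpath is (35.803,124.348) → (33.699,130.823) → (28.191,134.825) → (21.383,134.825) → (15.875,130.823) → (13.771,124.348) → (15.875,117.873) → (21.383,113.871) → (28.191,113.871) → (33.699,117.873) → (35.803,124.348), returning to the start.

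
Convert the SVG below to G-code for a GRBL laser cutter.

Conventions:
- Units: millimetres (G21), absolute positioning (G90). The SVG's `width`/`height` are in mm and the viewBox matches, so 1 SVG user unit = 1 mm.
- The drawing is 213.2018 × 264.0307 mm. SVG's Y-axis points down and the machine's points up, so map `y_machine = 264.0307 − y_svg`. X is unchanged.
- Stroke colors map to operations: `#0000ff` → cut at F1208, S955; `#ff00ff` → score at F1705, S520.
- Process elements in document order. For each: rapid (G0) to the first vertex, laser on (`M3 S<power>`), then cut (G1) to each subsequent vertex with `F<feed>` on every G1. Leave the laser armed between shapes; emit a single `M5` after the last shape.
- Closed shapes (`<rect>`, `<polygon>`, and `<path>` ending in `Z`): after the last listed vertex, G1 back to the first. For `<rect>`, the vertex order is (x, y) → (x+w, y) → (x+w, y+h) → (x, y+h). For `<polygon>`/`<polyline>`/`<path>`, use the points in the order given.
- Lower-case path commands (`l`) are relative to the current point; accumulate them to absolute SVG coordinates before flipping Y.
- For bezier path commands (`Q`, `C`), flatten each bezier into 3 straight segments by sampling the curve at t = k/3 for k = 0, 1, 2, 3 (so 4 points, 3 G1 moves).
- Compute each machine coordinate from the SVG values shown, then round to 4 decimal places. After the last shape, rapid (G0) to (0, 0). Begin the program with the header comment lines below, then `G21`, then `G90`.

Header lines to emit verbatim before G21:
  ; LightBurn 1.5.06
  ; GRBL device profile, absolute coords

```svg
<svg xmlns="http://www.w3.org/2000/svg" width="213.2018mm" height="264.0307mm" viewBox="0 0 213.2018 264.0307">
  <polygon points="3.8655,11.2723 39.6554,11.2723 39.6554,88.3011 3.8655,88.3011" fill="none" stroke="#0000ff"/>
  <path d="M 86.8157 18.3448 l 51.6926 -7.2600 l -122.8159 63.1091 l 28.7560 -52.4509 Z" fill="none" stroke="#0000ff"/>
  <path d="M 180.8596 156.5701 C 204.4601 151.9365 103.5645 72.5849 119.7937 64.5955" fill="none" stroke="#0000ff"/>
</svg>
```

viewBox `0 0 213.2018 264.0307` with mm width/height → 1 unit = 1 mm. Flip: y_m = 264.0307 − y_svg.

**Shape 1** — `<polygon>` rectangle, stroke `#0000ff` → cut (S955, F1208). Machine vertices: (3.8655,252.7584) → (39.6554,252.7584) → (39.6554,175.7296) → (3.8655,175.7296) → (3.8655,252.7584). Closed: final G1 returns to the first vertex.

**Shape 2** — `<path>` closed polygon, stroke `#0000ff` → cut (S955, F1208). Machine vertices: (86.8157,245.6859) → (138.5083,252.9459) → (15.6924,189.8368) → (44.4484,242.2877) → (86.8157,245.6859). Closed: final G1 returns to the first vertex.

**Shape 3** — `<path>` cubic bezier, stroke `#0000ff` → cut (S955, F1208). Control points (SVG): P0=(180.8596,156.5701), P1=(204.4601,151.9365), P2=(103.5645,72.5849), P3=(119.7937,64.5955); sampled at t=k/3. Machine vertices: (180.8596,107.4606) → (171.9103,131.5898) → (133.6572,173.0688) → (119.7937,199.4352). Open path.

; LightBurn 1.5.06
; GRBL device profile, absolute coords
G21
G90
G0 X3.8655 Y252.7584
M3 S955
G1 X39.6554 Y252.7584 F1208
G1 X39.6554 Y175.7296 F1208
G1 X3.8655 Y175.7296 F1208
G1 X3.8655 Y252.7584 F1208
G0 X86.8157 Y245.6859
M3 S955
G1 X138.5083 Y252.9459 F1208
G1 X15.6924 Y189.8368 F1208
G1 X44.4484 Y242.2877 F1208
G1 X86.8157 Y245.6859 F1208
G0 X180.8596 Y107.4606
M3 S955
G1 X171.9103 Y131.5898 F1208
G1 X133.6572 Y173.0688 F1208
G1 X119.7937 Y199.4352 F1208
M5
G0 X0.0000 Y0.0000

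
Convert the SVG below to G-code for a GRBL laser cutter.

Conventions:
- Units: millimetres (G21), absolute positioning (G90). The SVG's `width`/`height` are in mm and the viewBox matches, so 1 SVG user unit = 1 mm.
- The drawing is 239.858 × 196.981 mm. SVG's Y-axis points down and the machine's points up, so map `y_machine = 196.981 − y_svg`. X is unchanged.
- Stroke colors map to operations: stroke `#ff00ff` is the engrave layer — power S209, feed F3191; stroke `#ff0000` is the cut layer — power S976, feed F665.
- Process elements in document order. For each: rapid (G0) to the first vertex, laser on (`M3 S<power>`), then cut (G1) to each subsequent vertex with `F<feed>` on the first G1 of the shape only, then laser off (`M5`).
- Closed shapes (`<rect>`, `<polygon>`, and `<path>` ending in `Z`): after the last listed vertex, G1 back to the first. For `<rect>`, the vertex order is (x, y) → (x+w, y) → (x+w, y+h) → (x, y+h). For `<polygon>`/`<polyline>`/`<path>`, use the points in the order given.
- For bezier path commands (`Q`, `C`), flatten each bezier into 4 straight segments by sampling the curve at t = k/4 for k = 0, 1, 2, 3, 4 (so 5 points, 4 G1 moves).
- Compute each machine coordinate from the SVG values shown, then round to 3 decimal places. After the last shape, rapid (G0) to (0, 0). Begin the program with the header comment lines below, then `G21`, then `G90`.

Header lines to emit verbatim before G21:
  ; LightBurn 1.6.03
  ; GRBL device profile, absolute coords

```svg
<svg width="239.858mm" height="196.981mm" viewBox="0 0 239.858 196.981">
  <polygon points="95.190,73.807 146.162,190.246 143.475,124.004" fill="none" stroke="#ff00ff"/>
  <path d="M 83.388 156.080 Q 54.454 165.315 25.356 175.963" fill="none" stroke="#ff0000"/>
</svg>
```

; LightBurn 1.6.03
; GRBL device profile, absolute coords
G21
G90
G0 X95.190 Y123.174
M3 S209
G1 X146.162 Y6.735 F3191
G1 X143.475 Y72.977
G1 X95.190 Y123.174
M5
G0 X83.388 Y40.901
M3 S976
G1 X68.911 Y36.195 F665
G1 X54.413 Y31.313
G1 X39.895 Y26.254
G1 X25.356 Y21.018
M5
G0 X0.000 Y0.000

1 u = 1 mm; y_m = 196.981 − y.

[1] `<polygon>` closed polygon, #ff00ff→engrave S209 F3191: (95.190,123.174) → (146.162,6.735) → (143.475,72.977) → (95.190,123.174) (closed)

[2] `<path>` quadratic bezier, #ff0000→cut S976 F665: (83.388,40.901) → (68.911,36.195) → (54.413,31.313) → (39.895,26.254) → (25.356,21.018)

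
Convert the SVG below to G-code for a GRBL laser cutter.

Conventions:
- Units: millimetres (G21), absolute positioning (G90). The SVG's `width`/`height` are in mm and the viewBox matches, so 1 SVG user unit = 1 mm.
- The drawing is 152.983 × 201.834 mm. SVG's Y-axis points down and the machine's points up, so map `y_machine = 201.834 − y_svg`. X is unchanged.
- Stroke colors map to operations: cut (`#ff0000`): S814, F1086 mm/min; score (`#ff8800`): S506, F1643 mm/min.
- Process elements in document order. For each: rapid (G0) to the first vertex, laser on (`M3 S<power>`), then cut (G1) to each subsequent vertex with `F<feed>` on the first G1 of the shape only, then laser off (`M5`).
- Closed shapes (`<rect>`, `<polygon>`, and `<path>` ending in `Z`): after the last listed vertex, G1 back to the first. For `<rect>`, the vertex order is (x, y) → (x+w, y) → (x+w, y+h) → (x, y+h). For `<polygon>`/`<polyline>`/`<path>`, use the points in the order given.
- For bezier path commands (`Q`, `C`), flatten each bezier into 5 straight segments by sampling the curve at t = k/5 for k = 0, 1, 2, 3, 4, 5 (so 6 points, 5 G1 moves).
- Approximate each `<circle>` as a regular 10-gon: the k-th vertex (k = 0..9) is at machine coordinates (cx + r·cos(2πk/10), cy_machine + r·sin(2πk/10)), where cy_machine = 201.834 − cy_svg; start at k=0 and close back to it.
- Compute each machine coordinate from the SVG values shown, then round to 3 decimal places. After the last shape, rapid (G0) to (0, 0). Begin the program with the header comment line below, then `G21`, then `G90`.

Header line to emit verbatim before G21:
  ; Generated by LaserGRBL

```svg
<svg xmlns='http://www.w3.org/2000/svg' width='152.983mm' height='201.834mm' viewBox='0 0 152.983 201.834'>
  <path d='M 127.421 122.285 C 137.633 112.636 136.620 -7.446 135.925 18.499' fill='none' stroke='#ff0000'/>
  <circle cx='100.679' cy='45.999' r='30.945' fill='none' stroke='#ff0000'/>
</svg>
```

1 u = 1 mm; y_m = 201.834 − y.

[1] `<path>` cubic bezier, #ff0000→cut S814 F1086: (127.421,79.549) → (132.294,96.539) → (135.026,127.722) → (136.173,160.789) → (136.288,183.430) → (135.925,183.335)

[2] `<circle>` circle, #ff0000→cut S814 F1086: (131.624,155.835) → (125.714,174.024) → (110.242,185.265) → (91.116,185.265) → (75.644,174.024) → (69.734,155.835) → (75.644,137.646) → (91.116,126.405) → (110.242,126.405) → (125.714,137.646) → (131.624,155.835) (closed)

; Generated by LaserGRBL
G21
G90
G0 X127.421 Y79.549
M3 S814
G1 X132.294 Y96.539 F1086
G1 X135.026 Y127.722
G1 X136.173 Y160.789
G1 X136.288 Y183.430
G1 X135.925 Y183.335
M5
G0 X131.624 Y155.835
M3 S814
G1 X125.714 Y174.024 F1086
G1 X110.242 Y185.265
G1 X91.116 Y185.265
G1 X75.644 Y174.024
G1 X69.734 Y155.835
G1 X75.644 Y137.646
G1 X91.116 Y126.405
G1 X110.242 Y126.405
G1 X125.714 Y137.646
G1 X131.624 Y155.835
M5
G0 X0.000 Y0.000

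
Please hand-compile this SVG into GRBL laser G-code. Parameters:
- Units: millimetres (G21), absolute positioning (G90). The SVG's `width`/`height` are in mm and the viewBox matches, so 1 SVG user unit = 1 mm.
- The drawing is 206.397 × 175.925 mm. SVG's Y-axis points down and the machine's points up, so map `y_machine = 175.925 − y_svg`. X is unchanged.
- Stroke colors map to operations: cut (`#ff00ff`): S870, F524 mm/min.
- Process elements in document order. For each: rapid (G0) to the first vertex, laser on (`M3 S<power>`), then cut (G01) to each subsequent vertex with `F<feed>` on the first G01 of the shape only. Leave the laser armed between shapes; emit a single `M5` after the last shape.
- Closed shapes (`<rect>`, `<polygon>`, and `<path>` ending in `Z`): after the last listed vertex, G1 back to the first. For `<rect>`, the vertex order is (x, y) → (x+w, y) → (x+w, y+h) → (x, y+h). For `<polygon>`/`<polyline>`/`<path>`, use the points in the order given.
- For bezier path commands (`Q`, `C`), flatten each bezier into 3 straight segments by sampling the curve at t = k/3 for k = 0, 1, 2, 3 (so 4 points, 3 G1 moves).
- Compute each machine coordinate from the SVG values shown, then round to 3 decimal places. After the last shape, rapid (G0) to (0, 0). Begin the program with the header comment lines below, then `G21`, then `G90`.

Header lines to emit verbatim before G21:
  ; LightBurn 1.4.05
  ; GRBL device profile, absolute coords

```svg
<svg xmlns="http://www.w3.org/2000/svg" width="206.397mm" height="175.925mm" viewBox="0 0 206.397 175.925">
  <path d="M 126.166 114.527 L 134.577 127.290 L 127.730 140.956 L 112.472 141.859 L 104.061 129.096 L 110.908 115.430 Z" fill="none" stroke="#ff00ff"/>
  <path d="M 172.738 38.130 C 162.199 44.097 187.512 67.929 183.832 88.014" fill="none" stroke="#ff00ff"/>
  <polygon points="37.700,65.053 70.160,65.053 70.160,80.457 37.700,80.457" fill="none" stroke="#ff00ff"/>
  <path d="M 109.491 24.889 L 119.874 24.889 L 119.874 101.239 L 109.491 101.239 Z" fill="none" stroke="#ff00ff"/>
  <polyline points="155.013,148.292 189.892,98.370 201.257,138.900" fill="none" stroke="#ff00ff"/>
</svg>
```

; LightBurn 1.4.05
; GRBL device profile, absolute coords
G21
G90
G0 X126.166 Y61.398
M3 S870
G01 X134.577 Y48.635 F524
G01 X127.730 Y34.969
G01 X112.472 Y34.066
G01 X104.061 Y46.829
G01 X110.908 Y60.495
G01 X126.166 Y61.398
G0 X172.738 Y137.795
M3 S870
G01 X171.748 Y126.673 F524
G01 X180.249 Y108.445
G01 X183.832 Y87.911
G0 X37.700 Y110.872
M3 S870
G01 X70.160 Y110.872 F524
G01 X70.160 Y95.468
G01 X37.700 Y95.468
G01 X37.700 Y110.872
G0 X109.491 Y151.036
M3 S870
G01 X119.874 Y151.036 F524
G01 X119.874 Y74.686
G01 X109.491 Y74.686
G01 X109.491 Y151.036
G0 X155.013 Y27.633
M3 S870
G01 X189.892 Y77.555 F524
G01 X201.257 Y37.025
M5
G0 X0.000 Y0.000

viewBox `0 0 206.397 175.925` with mm width/height → 1 unit = 1 mm. Flip: y_m = 175.925 − y_svg.

**Shape 1** — `<path>` regular polygon, stroke `#ff00ff` → cut (S870, F524). Machine vertices: (126.166,61.398) → (134.577,48.635) → (127.730,34.969) → (112.472,34.066) → (104.061,46.829) → (110.908,60.495) → (126.166,61.398). Closed: final G1 returns to the first vertex.

**Shape 2** — `<path>` cubic bezier, stroke `#ff00ff` → cut (S870, F524). Control points (SVG): P0=(172.738,38.130), P1=(162.199,44.097), P2=(187.512,67.929), P3=(183.832,88.014); sampled at t=k/3. Machine vertices: (172.738,137.795) → (171.748,126.673) → (180.249,108.445) → (183.832,87.911). Open path.

**Shape 3** — `<polygon>` rectangle, stroke `#ff00ff` → cut (S870, F524). Machine vertices: (37.700,110.872) → (70.160,110.872) → (70.160,95.468) → (37.700,95.468) → (37.700,110.872). Closed: final G1 returns to the first vertex.

**Shape 4** — `<path>` rectangle, stroke `#ff00ff` → cut (S870, F524). Machine vertices: (109.491,151.036) → (119.874,151.036) → (119.874,74.686) → (109.491,74.686) → (109.491,151.036). Closed: final G1 returns to the first vertex.

**Shape 5** — `<polyline>` open polyline, stroke `#ff00ff` → cut (S870, F524). Machine vertices: (155.013,27.633) → (189.892,77.555) → (201.257,37.025). Open path.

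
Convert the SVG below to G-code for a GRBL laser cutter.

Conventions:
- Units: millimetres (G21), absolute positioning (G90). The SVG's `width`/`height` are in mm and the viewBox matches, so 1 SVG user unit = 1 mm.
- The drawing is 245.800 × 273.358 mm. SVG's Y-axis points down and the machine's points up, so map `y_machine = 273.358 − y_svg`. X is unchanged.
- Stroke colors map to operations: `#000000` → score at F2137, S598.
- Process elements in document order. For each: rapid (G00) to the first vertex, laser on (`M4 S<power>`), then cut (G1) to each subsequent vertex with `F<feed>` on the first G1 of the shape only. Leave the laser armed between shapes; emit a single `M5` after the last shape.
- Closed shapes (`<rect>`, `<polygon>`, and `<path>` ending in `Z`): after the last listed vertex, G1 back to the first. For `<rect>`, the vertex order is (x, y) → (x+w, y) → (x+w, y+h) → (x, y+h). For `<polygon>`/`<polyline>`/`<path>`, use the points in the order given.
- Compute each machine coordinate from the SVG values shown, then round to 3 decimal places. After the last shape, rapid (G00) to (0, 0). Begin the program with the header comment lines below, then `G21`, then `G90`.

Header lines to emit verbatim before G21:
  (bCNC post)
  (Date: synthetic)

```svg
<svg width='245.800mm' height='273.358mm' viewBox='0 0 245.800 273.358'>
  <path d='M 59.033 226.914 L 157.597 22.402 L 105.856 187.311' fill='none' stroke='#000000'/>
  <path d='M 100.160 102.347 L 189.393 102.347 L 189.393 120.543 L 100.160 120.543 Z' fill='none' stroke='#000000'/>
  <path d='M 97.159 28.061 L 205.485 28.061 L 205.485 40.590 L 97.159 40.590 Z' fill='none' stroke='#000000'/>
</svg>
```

(bCNC post)
(Date: synthetic)
G21
G90
G00 X59.033 Y46.444
M4 S598
G1 X157.597 Y250.956 F2137
G1 X105.856 Y86.047
G00 X100.160 Y171.011
M4 S598
G1 X189.393 Y171.011 F2137
G1 X189.393 Y152.815
G1 X100.160 Y152.815
G1 X100.160 Y171.011
G00 X97.159 Y245.297
M4 S598
G1 X205.485 Y245.297 F2137
G1 X205.485 Y232.768
G1 X97.159 Y232.768
G1 X97.159 Y245.297
M5
G00 X0.000 Y0.000

viewBox `0 0 245.800 273.358` with mm width/height → 1 unit = 1 mm. Flip: y_m = 273.358 − y_svg.

**Shape 1** — `<path>` open polyline, stroke `#000000` → score (S598, F2137). Machine vertices: (59.033,46.444) → (157.597,250.956) → (105.856,86.047). Open path.

**Shape 2** — `<path>` rectangle, stroke `#000000` → score (S598, F2137). Machine vertices: (100.160,171.011) → (189.393,171.011) → (189.393,152.815) → (100.160,152.815) → (100.160,171.011). Closed: final G1 returns to the first vertex.

**Shape 3** — `<path>` rectangle, stroke `#000000` → score (S598, F2137). Machine vertices: (97.159,245.297) → (205.485,245.297) → (205.485,232.768) → (97.159,232.768) → (97.159,245.297). Closed: final G1 returns to the first vertex.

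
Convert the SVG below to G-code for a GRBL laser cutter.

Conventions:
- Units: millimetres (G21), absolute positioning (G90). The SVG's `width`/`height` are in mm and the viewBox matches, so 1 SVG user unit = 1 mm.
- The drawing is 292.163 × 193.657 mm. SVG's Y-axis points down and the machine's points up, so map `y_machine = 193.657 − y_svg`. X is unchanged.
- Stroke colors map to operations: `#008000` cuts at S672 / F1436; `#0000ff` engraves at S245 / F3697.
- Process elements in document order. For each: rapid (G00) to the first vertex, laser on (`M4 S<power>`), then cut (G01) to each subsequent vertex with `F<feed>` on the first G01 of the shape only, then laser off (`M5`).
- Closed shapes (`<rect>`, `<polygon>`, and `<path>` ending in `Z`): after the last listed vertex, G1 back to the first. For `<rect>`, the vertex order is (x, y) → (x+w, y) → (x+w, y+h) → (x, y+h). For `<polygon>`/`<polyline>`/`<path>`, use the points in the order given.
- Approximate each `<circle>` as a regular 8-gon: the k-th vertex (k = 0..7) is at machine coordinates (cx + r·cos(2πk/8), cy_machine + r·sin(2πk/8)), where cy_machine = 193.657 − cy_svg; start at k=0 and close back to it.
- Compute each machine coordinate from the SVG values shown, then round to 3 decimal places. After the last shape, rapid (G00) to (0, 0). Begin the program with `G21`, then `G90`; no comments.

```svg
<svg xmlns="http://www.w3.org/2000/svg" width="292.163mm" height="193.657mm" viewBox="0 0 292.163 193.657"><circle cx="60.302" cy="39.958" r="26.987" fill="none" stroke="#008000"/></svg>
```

G21
G90
G00 X87.289 Y153.699
M4 S672
G01 X79.385 Y172.782 F1436
G01 X60.302 Y180.686
G01 X41.219 Y172.782
G01 X33.315 Y153.699
G01 X41.219 Y134.616
G01 X60.302 Y126.712
G01 X79.385 Y134.616
G01 X87.289 Y153.699
M5
G00 X0.000 Y0.000

1 u = 1 mm; y_m = 193.657 − y.

[1] `<circle>` circle, #008000→cut S672 F1436: (87.289,153.699) → (79.385,172.782) → (60.302,180.686) → (41.219,172.782) → (33.315,153.699) → (41.219,134.616) → (60.302,126.712) → (79.385,134.616) → (87.289,153.699) (closed)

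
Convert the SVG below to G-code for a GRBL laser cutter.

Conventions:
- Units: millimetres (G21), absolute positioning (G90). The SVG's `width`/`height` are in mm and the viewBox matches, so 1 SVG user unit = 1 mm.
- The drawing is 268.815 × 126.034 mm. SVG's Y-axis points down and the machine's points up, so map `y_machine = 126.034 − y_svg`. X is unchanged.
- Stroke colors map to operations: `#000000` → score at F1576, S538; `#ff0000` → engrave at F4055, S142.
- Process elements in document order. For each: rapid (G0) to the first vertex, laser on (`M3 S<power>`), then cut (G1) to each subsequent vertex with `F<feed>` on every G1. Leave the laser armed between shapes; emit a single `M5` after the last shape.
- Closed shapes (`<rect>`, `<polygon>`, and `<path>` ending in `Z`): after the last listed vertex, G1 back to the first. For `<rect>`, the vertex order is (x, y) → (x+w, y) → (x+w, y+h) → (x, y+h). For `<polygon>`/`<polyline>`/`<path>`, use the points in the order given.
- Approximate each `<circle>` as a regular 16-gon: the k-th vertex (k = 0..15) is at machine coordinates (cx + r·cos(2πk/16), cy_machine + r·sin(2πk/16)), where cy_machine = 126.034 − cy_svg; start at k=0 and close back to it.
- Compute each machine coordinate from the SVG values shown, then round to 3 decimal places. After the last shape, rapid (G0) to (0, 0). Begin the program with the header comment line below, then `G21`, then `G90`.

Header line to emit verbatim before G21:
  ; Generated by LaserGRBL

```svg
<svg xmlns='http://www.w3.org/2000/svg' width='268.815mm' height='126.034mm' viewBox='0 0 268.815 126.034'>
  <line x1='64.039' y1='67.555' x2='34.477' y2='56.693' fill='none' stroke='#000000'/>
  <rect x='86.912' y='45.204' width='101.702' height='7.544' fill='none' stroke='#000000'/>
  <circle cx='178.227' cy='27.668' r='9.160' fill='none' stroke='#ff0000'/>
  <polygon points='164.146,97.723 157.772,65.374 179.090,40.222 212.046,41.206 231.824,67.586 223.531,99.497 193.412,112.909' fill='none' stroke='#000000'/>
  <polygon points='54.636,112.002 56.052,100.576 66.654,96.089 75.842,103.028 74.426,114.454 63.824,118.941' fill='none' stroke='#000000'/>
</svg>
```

; Generated by LaserGRBL
G21
G90
G0 X64.039 Y58.479
M3 S538
G1 X34.477 Y69.341 F1576
G0 X86.912 Y80.830
M3 S538
G1 X188.614 Y80.830 F1576
G1 X188.614 Y73.286 F1576
G1 X86.912 Y73.286 F1576
G1 X86.912 Y80.830 F1576
G0 X187.387 Y98.366
M3 S142
G1 X186.690 Y101.871 F4055
G1 X184.704 Y104.843 F4055
G1 X181.732 Y106.829 F4055
G1 X178.227 Y107.526 F4055
G1 X174.722 Y106.829 F4055
G1 X171.750 Y104.843 F4055
G1 X169.764 Y101.871 F4055
G1 X169.067 Y98.366 F4055
G1 X169.764 Y94.861 F4055
G1 X171.750 Y91.889 F4055
G1 X174.722 Y89.903 F4055
G1 X178.227 Y89.206 F4055
G1 X181.732 Y89.903 F4055
G1 X184.704 Y91.889 F4055
G1 X186.690 Y94.861 F4055
G1 X187.387 Y98.366 F4055
G0 X164.146 Y28.311
M3 S538
G1 X157.772 Y60.660 F1576
G1 X179.090 Y85.812 F1576
G1 X212.046 Y84.828 F1576
G1 X231.824 Y58.448 F1576
G1 X223.531 Y26.537 F1576
G1 X193.412 Y13.125 F1576
G1 X164.146 Y28.311 F1576
G0 X54.636 Y14.032
M3 S538
G1 X56.052 Y25.458 F1576
G1 X66.654 Y29.945 F1576
G1 X75.842 Y23.006 F1576
G1 X74.426 Y11.580 F1576
G1 X63.824 Y7.093 F1576
G1 X54.636 Y14.032 F1576
M5
G0 X0.000 Y0.000

Since the viewBox matches the mm dimensions, user units are millimetres directly. The only transform is the Y-flip y_m = 126.034 − y_svg.

Shape 1 is a line segment drawn with `<line>`. Its stroke #000000 means score at S538, F1576. After flipping Y the toolpath is (64.039,58.479) → (34.477,69.341).

Shape 2 is a rectangle drawn with `<rect>`. Its stroke #000000 means score at S538, F1576. After flipping Y the toolpath is (86.912,80.830) → (188.614,80.830) → (188.614,73.286) → (86.912,73.286) → (86.912,80.830), returning to the start.

Shape 3 is a circle drawn with `<circle>`. Its stroke #ff0000 means engrave at S142, F4055. After flipping Y the toolpath is (187.387,98.366) → (186.690,101.871) → (184.704,104.843) → (181.732,106.829) → (178.227,107.526) → (174.722,106.829) → (171.750,104.843) → (169.764,101.871) → (169.067,98.366) → (169.764,94.861) → (171.750,91.889) → (174.722,89.903) → (178.227,89.206) → (181.732,89.903) → (184.704,91.889) → (186.690,94.861) → (187.387,98.366), returning to the start.

Shape 4 is a regular polygon drawn with `<polygon>`. Its stroke #000000 means score at S538, F1576. After flipping Y the toolpath is (164.146,28.311) → (157.772,60.660) → (179.090,85.812) → (212.046,84.828) → (231.824,58.448) → (223.531,26.537) → (193.412,13.125) → (164.146,28.311), returning to the start.

Shape 5 is a regular polygon drawn with `<polygon>`. Its stroke #000000 means score at S538, F1576. After flipping Y the toolpath is (54.636,14.032) → (56.052,25.458) → (66.654,29.945) → (75.842,23.006) → (74.426,11.580) → (63.824,7.093) → (54.636,14.032), returning to the start.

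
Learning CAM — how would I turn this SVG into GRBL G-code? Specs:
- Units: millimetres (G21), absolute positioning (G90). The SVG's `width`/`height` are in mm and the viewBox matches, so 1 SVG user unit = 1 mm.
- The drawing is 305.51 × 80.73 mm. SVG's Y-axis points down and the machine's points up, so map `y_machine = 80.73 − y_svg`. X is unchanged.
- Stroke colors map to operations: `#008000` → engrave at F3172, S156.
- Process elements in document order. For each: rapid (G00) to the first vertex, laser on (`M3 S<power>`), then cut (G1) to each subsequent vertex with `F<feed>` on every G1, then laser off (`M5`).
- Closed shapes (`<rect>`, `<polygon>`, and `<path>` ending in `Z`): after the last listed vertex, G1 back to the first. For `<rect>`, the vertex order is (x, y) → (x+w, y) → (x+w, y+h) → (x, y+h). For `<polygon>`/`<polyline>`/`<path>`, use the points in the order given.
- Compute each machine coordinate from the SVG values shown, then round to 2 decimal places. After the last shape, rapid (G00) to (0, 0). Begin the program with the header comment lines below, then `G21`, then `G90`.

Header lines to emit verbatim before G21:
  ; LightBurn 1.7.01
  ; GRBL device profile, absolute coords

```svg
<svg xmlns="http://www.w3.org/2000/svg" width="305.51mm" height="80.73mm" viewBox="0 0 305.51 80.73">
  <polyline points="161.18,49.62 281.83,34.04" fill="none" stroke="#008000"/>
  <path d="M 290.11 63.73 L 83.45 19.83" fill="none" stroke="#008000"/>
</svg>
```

; LightBurn 1.7.01
; GRBL device profile, absolute coords
G21
G90
G00 X161.18 Y31.11
M3 S156
G1 X281.83 Y46.69 F3172
M5
G00 X290.11 Y17.00
M3 S156
G1 X83.45 Y60.90 F3172
M5
G00 X0.00 Y0.00

Since the viewBox matches the mm dimensions, user units are millimetres directly. The only transform is the Y-flip y_m = 80.73 − y_svg.

Shape 1 is a line segment drawn with `<polyline>`. Its stroke #008000 means engrave at S156, F3172. After flipping Y the toolpath is (161.18,31.11) → (281.83,46.69).

Shape 2 is a line segment drawn with `<path>`. Its stroke #008000 means engrave at S156, F3172. After flipping Y the toolpath is (290.11,17.00) → (83.45,60.90).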